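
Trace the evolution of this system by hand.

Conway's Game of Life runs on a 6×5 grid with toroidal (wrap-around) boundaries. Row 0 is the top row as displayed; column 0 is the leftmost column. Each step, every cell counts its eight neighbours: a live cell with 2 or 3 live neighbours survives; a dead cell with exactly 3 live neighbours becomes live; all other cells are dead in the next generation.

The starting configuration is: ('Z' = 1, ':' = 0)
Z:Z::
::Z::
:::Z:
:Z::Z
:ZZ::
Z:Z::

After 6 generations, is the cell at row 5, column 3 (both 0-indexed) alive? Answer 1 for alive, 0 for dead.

0

0) Z:Z::
::Z::
:::Z:
:Z::Z
:ZZ::
Z:Z::
1) ::ZZ:
:ZZZ:
::ZZ:
ZZ:Z:
::ZZ:
Z:ZZ:
2) :::::
:Z::Z
Z::::
:Z:::
Z::::
:::::
3) :::::
Z::::
ZZ:::
ZZ:::
:::::
:::::
4) :::::
ZZ:::
::::Z
ZZ:::
:::::
:::::
5) :::::
Z::::
::::Z
Z::::
:::::
:::::
6) :::::
:::::
Z:::Z
:::::
:::::
:::::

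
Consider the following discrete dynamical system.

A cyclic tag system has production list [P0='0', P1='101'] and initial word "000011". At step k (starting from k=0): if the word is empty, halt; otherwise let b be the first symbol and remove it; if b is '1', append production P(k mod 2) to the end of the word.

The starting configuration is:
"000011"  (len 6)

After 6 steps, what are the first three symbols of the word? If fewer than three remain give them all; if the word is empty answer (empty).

010

step 0: "000011"  (len 6)
step 1: "00011"  (len 5)
step 2: "0011"  (len 4)
step 3: "011"  (len 3)
step 4: "11"  (len 2)
step 5: "10"  (len 2)
step 6: "0101"  (len 4)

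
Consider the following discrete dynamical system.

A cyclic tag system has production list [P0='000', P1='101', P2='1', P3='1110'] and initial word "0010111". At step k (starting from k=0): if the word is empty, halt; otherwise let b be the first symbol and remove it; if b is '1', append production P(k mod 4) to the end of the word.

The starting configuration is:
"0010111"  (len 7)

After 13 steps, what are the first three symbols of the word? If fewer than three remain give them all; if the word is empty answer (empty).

gen 0: "0010111"  (len 7)
gen 1: "010111"  (len 6)
gen 2: "10111"  (len 5)
gen 3: "01111"  (len 5)
gen 4: "1111"  (len 4)
gen 5: "111000"  (len 6)
gen 6: "11000101"  (len 8)
gen 7: "10001011"  (len 8)
gen 8: "00010111110"  (len 11)
gen 9: "0010111110"  (len 10)
gen 10: "010111110"  (len 9)
gen 11: "10111110"  (len 8)
gen 12: "01111101110"  (len 11)
gen 13: "1111101110"  (len 10)

111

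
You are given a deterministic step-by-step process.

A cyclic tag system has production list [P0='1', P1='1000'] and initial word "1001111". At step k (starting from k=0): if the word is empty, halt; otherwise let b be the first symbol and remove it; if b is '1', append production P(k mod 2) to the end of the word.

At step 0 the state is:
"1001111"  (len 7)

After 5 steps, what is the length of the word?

8

0) "1001111"  (len 7)
1) "0011111"  (len 7)
2) "011111"  (len 6)
3) "11111"  (len 5)
4) "11111000"  (len 8)
5) "11110001"  (len 8)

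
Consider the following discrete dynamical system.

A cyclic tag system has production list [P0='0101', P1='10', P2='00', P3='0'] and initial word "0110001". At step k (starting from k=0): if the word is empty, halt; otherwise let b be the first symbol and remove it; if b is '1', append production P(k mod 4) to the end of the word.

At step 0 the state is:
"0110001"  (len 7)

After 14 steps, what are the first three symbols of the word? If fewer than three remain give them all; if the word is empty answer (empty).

(empty)

step 0: "0110001"  (len 7)
step 1: "110001"  (len 6)
step 2: "1000110"  (len 7)
step 3: "00011000"  (len 8)
step 4: "0011000"  (len 7)
step 5: "011000"  (len 6)
step 6: "11000"  (len 5)
step 7: "100000"  (len 6)
step 8: "000000"  (len 6)
step 9: "00000"  (len 5)
step 10: "0000"  (len 4)
step 11: "000"  (len 3)
step 12: "00"  (len 2)
step 13: "0"  (len 1)
step 14: (halted — word empty)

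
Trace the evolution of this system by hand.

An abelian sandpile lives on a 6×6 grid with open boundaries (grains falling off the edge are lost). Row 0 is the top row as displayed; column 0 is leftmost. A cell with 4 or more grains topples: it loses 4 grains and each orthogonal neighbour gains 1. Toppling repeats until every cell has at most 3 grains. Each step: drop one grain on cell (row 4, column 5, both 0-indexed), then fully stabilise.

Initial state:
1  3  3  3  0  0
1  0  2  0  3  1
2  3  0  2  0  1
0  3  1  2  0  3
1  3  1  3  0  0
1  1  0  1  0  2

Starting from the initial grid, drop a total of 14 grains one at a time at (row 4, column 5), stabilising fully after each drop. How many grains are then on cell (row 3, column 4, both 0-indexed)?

2

gen 0: 1  3  3  3  0  0
1  0  2  0  3  1
2  3  0  2  0  1
0  3  1  2  0  3
1  3  1  3  0  0
1  1  0  1  0  2
gen 1: 1  3  3  3  0  0
1  0  2  0  3  1
2  3  0  2  0  1
0  3  1  2  0  3
1  3  1  3  0  1
1  1  0  1  0  2
gen 2: 1  3  3  3  0  0
1  0  2  0  3  1
2  3  0  2  0  1
0  3  1  2  0  3
1  3  1  3  0  2
1  1  0  1  0  2
gen 3: 1  3  3  3  0  0
1  0  2  0  3  1
2  3  0  2  0  1
0  3  1  2  0  3
1  3  1  3  0  3
1  1  0  1  0  2
gen 4: 1  3  3  3  0  0
1  0  2  0  3  1
2  3  0  2  0  2
0  3  1  2  1  0
1  3  1  3  1  1
1  1  0  1  0  3
gen 5: 1  3  3  3  0  0
1  0  2  0  3  1
2  3  0  2  0  2
0  3  1  2  1  0
1  3  1  3  1  2
1  1  0  1  0  3
gen 6: 1  3  3  3  0  0
1  0  2  0  3  1
2  3  0  2  0  2
0  3  1  2  1  0
1  3  1  3  1  3
1  1  0  1  0  3
gen 7: 1  3  3  3  0  0
1  0  2  0  3  1
2  3  0  2  0  2
0  3  1  2  1  1
1  3  1  3  2  1
1  1  0  1  1  0
gen 8: 1  3  3  3  0  0
1  0  2  0  3  1
2  3  0  2  0  2
0  3  1  2  1  1
1  3  1  3  2  2
1  1  0  1  1  0
gen 9: 1  3  3  3  0  0
1  0  2  0  3  1
2  3  0  2  0  2
0  3  1  2  1  1
1  3  1  3  2  3
1  1  0  1  1  0
gen 10: 1  3  3  3  0  0
1  0  2  0  3  1
2  3  0  2  0  2
0  3  1  2  1  2
1  3  1  3  3  0
1  1  0  1  1  1
gen 11: 1  3  3  3  0  0
1  0  2  0  3  1
2  3  0  2  0  2
0  3  1  2  1  2
1  3  1  3  3  1
1  1  0  1  1  1
gen 12: 1  3  3  3  0  0
1  0  2  0  3  1
2  3  0  2  0  2
0  3  1  2  1  2
1  3  1  3  3  2
1  1  0  1  1  1
gen 13: 1  3  3  3  0  0
1  0  2  0  3  1
2  3  0  2  0  2
0  3  1  2  1  2
1  3  1  3  3  3
1  1  0  1  1  1
gen 14: 1  3  3  3  0  0
1  0  2  0  3  1
2  3  0  2  0  2
0  3  1  3  2  3
1  3  2  0  1  1
1  1  0  2  2  2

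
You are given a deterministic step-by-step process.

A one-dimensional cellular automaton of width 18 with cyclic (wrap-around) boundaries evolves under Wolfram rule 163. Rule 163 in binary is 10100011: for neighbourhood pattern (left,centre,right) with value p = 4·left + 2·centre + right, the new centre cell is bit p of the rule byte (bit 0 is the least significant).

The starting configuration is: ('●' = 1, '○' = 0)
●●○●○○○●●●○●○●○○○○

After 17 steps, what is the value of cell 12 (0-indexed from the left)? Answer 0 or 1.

1

0) ●●○●○○○●●●○●○●○○○○
1) ○○●○○●●○●○●○●○○●●●
2) ○●○○●○○●○●○●○○●○●○
3) ●○○●○○●○●○●○○●○●○○
4) ○○●○○●○●○●○○●○●○○●
5) ○●○○●○●○●○○●○●○○●○
6) ●○○●○●○●○○●○●○○●○○
7) ○○●○●○●○○●○●○○●○○●
8) ○●○●○●○○●○●○○●○○●○
9) ●○●○●○○●○●○○●○○●○○
10) ○●○●○○●○●○○●○○●○○●
11) ●○●○○●○●○○●○○●○○●○
12) ○●○○●○●○○●○○●○○●○●
13) ●○○●○●○○●○○●○○●○●○
14) ○○●○●○○●○○●○○●○●○●
15) ○●○●○○●○○●○○●○●○●○
16) ●○●○○●○○●○○●○●○●○○
17) ○●○○●○○●○○●○●○●○○●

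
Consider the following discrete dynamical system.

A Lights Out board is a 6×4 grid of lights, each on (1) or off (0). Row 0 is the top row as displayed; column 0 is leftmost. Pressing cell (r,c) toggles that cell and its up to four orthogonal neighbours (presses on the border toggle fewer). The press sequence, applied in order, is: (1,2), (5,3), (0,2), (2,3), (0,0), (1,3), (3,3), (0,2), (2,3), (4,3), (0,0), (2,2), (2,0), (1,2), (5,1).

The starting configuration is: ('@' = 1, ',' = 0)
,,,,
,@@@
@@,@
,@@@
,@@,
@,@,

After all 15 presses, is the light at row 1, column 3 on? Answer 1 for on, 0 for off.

t=0: ,,,,
,@@@
@@,@
,@@@
,@@,
@,@,
t=1: ,,@,
,,,,
@@@@
,@@@
,@@,
@,@,
t=2: ,,@,
,,,,
@@@@
,@@@
,@@@
@,,@
t=3: ,@,@
,,@,
@@@@
,@@@
,@@@
@,,@
t=4: ,@,@
,,@@
@@,,
,@@,
,@@@
@,,@
t=5: @,,@
@,@@
@@,,
,@@,
,@@@
@,,@
t=6: @,,,
@,,,
@@,@
,@@,
,@@@
@,,@
t=7: @,,,
@,,,
@@,,
,@,@
,@@,
@,,@
t=8: @@@@
@,@,
@@,,
,@,@
,@@,
@,,@
t=9: @@@@
@,@@
@@@@
,@,,
,@@,
@,,@
t=10: @@@@
@,@@
@@@@
,@,@
,@,@
@,,,
t=11: ,,@@
,,@@
@@@@
,@,@
,@,@
@,,,
t=12: ,,@@
,,,@
@,,,
,@@@
,@,@
@,,,
t=13: ,,@@
@,,@
,@,,
@@@@
,@,@
@,,,
t=14: ,,,@
@@@,
,@@,
@@@@
,@,@
@,,,
t=15: ,,,@
@@@,
,@@,
@@@@
,,,@
,@@,

0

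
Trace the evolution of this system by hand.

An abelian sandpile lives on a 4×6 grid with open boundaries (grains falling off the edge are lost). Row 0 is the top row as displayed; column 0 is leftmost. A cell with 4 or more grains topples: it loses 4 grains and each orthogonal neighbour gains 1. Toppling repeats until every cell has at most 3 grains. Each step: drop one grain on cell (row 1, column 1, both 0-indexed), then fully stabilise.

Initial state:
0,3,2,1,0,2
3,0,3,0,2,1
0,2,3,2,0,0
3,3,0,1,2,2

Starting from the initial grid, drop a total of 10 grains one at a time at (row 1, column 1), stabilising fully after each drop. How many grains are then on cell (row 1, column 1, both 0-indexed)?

k=0  0,3,2,1,0,2
3,0,3,0,2,1
0,2,3,2,0,0
3,3,0,1,2,2
k=1  0,3,2,1,0,2
3,1,3,0,2,1
0,2,3,2,0,0
3,3,0,1,2,2
k=2  0,3,2,1,0,2
3,2,3,0,2,1
0,2,3,2,0,0
3,3,0,1,2,2
k=3  0,3,2,1,0,2
3,3,3,0,2,1
0,2,3,2,0,0
3,3,0,1,2,2
k=4  2,2,0,2,0,2
1,0,3,1,2,1
3,2,1,3,0,0
0,1,2,1,2,2
k=5  2,2,0,2,0,2
1,1,3,1,2,1
3,2,1,3,0,0
0,1,2,1,2,2
k=6  2,2,0,2,0,2
1,2,3,1,2,1
3,2,1,3,0,0
0,1,2,1,2,2
k=7  2,2,0,2,0,2
1,3,3,1,2,1
3,2,1,3,0,0
0,1,2,1,2,2
k=8  2,3,1,2,0,2
2,1,0,2,2,1
3,3,2,3,0,0
0,1,2,1,2,2
k=9  2,3,1,2,0,2
2,2,0,2,2,1
3,3,2,3,0,0
0,1,2,1,2,2
k=10  2,3,1,2,0,2
2,3,0,2,2,1
3,3,2,3,0,0
0,1,2,1,2,2

3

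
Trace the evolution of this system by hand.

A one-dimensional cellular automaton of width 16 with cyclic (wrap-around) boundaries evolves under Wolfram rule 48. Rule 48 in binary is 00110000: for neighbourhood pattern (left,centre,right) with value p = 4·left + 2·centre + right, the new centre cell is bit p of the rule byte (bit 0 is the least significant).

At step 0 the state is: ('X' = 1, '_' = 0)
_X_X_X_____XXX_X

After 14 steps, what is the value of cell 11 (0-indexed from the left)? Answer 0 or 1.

1

step 0: _X_X_X_____XXX_X
step 1: X_X_X_X_______X_
step 2: _X_X_X_X_______X
step 3: X_X_X_X_X_______
step 4: _X_X_X_X_X______
step 5: __X_X_X_X_X_____
step 6: ___X_X_X_X_X____
step 7: ____X_X_X_X_X___
step 8: _____X_X_X_X_X__
step 9: ______X_X_X_X_X_
step 10: _______X_X_X_X_X
step 11: X_______X_X_X_X_
step 12: _X_______X_X_X_X
step 13: X_X_______X_X_X_
step 14: _X_X_______X_X_X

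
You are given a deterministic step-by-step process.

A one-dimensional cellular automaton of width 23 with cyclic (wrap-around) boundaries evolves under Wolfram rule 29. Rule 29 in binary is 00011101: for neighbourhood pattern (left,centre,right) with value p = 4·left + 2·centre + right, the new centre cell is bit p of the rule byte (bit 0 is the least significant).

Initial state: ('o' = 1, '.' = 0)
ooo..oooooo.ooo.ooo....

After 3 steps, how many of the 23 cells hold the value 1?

8

[0] ooo..oooooo.ooo.ooo....
[1] o..o.o......o...o..ooo.
[2] oo.o.oooooo.ooo.oo.o...
[3] o..o.o......o...o..ooo.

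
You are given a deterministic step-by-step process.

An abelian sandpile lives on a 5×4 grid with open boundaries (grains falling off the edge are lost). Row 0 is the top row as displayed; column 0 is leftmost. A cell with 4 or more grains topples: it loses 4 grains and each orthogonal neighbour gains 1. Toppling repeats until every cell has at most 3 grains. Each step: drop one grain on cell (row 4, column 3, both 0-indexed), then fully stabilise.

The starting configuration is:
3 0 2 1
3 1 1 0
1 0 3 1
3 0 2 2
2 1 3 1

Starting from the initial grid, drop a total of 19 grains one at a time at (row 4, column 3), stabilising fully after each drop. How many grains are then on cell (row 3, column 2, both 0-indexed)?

3

step 0: 3 0 2 1
3 1 1 0
1 0 3 1
3 0 2 2
2 1 3 1
step 1: 3 0 2 1
3 1 1 0
1 0 3 1
3 0 2 2
2 1 3 2
step 2: 3 0 2 1
3 1 1 0
1 0 3 1
3 0 2 2
2 1 3 3
step 3: 3 0 2 1
3 1 1 0
1 0 3 1
3 0 3 3
2 2 0 1
step 4: 3 0 2 1
3 1 1 0
1 0 3 1
3 0 3 3
2 2 0 2
step 5: 3 0 2 1
3 1 1 0
1 0 3 1
3 0 3 3
2 2 0 3
step 6: 3 0 2 1
3 1 2 0
1 1 0 3
3 1 1 1
2 2 2 1
step 7: 3 0 2 1
3 1 2 0
1 1 0 3
3 1 1 1
2 2 2 2
step 8: 3 0 2 1
3 1 2 0
1 1 0 3
3 1 1 1
2 2 2 3
step 9: 3 0 2 1
3 1 2 0
1 1 0 3
3 1 1 2
2 2 3 0
step 10: 3 0 2 1
3 1 2 0
1 1 0 3
3 1 1 2
2 2 3 1
step 11: 3 0 2 1
3 1 2 0
1 1 0 3
3 1 1 2
2 2 3 2
step 12: 3 0 2 1
3 1 2 0
1 1 0 3
3 1 1 2
2 2 3 3
step 13: 3 0 2 1
3 1 2 0
1 1 0 3
3 1 2 3
2 3 0 1
step 14: 3 0 2 1
3 1 2 0
1 1 0 3
3 1 2 3
2 3 0 2
step 15: 3 0 2 1
3 1 2 0
1 1 0 3
3 1 2 3
2 3 0 3
step 16: 3 0 2 1
3 1 2 1
1 1 1 0
3 1 3 1
2 3 1 1
step 17: 3 0 2 1
3 1 2 1
1 1 1 0
3 1 3 1
2 3 1 2
step 18: 3 0 2 1
3 1 2 1
1 1 1 0
3 1 3 1
2 3 1 3
step 19: 3 0 2 1
3 1 2 1
1 1 1 0
3 1 3 2
2 3 2 0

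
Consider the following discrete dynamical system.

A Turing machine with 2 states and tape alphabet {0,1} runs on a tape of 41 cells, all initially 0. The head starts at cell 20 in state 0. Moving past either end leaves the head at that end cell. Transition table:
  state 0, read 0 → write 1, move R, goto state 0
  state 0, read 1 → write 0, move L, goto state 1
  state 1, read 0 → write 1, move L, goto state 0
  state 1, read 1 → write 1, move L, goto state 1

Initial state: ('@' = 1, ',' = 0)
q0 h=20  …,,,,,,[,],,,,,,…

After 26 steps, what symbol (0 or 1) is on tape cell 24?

1

t=0: q0 h=20  …,,,,,,[,],,,,,,…
t=1: q0 h=21  …,,,,,@[,],,,,,,…
t=2: q0 h=22  …,,,,@@[,],,,,,,…
t=3: q0 h=23  …,,,@@@[,],,,,,,…
t=4: q0 h=24  …,,@@@@[,],,,,,,…
t=5: q0 h=25  …,@@@@@[,],,,,,,…
t=6: q0 h=26  …@@@@@@[,],,,,,,…
t=7: q0 h=27  …@@@@@@[,],,,,,,…
t=8: q0 h=28  …@@@@@@[,],,,,,,…
t=9: q0 h=29  …@@@@@@[,],,,,,,…
t=10: q0 h=30  …@@@@@@[,],,,,,,…
t=11: q0 h=31  …@@@@@@[,],,,,,,…
t=12: q0 h=32  …@@@@@@[,],,,,,,…
t=13: q0 h=33  …@@@@@@[,],,,,,,…
t=14: q0 h=34  …@@@@@@[,],,,,,,|
t=15: q0 h=35  …@@@@@@[,],,,,,|
t=16: q0 h=36  …@@@@@@[,],,,,|
t=17: q0 h=37  …@@@@@@[,],,,|
t=18: q0 h=38  …@@@@@@[,],,|
t=19: q0 h=39  …@@@@@@[,],|
t=20: q0 h=40  …@@@@@@[,]|
t=21: q0 h=40  …@@@@@@[@]|
t=22: q1 h=39  …@@@@@@[@],|
t=23: q1 h=38  …@@@@@@[@]@,|
t=24: q1 h=37  …@@@@@@[@]@@,|
t=25: q1 h=36  …@@@@@@[@]@@@,|
t=26: q1 h=35  …@@@@@@[@]@@@@,|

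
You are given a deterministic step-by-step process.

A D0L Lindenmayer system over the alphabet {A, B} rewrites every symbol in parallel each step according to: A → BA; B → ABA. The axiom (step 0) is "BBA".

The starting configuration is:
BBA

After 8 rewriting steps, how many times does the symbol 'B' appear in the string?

1562

k=0  BBA
k=1  ABAABABA
k=2  BAABABABAABABAABABA
k=3  ABABABAABABAABABAABABABAABABAABABABAABABAABABA
k=4  BAABABAABABAABABABAABABAABABABAABABAABABABAABABAABABAABABABAABABAABABABAABABAABABAABABABAABABAABABABAABABAABABA
k=5  ABABABAABABAABABABAABABAABABABAABABAABABAABABABAABABAABABA…ABABABAABABAABABABAABABAABABAABABABAABABAABABABAABABAABABA  (len 268)
k=6  BAABABAABABAABABABAABABAABABABAABABAABABAABABABAABABAABABA…ABABABAABABAABABABAABABAABABAABABABAABABAABABABAABABAABABA  (len 647)
k=7  ABABABAABABAABABABAABABAABABABAABABAABABAABABABAABABAABABA…ABABABAABABAABABABAABABAABABAABABABAABABAABABABAABABAABABA  (len 1562)
k=8  BAABABAABABAABABABAABABAABABABAABABAABABAABABABAABABAABABA…ABABABAABABAABABABAABABAABABAABABABAABABAABABABAABABAABABA  (len 3771)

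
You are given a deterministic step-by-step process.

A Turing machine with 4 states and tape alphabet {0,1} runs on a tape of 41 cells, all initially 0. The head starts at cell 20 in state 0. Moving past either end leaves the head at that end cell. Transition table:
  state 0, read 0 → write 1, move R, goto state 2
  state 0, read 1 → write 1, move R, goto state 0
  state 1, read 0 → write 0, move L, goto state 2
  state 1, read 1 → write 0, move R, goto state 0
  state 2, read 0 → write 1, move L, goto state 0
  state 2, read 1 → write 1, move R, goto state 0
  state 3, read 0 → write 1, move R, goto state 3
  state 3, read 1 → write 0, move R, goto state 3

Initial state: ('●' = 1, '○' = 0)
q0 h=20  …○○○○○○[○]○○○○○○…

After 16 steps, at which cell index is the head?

28

k=0  q0 h=20  …○○○○○○[○]○○○○○○…
k=1  q2 h=21  …○○○○○●[○]○○○○○○…
k=2  q0 h=20  …○○○○○○[●]●○○○○○…
k=3  q0 h=21  …○○○○○●[●]○○○○○○…
k=4  q0 h=22  …○○○○●●[○]○○○○○○…
k=5  q2 h=23  …○○○●●●[○]○○○○○○…
k=6  q0 h=22  …○○○○●●[●]●○○○○○…
k=7  q0 h=23  …○○○●●●[●]○○○○○○…
k=8  q0 h=24  …○○●●●●[○]○○○○○○…
k=9  q2 h=25  …○●●●●●[○]○○○○○○…
k=10  q0 h=24  …○○●●●●[●]●○○○○○…
k=11  q0 h=25  …○●●●●●[●]○○○○○○…
k=12  q0 h=26  …●●●●●●[○]○○○○○○…
k=13  q2 h=27  …●●●●●●[○]○○○○○○…
k=14  q0 h=26  …●●●●●●[●]●○○○○○…
k=15  q0 h=27  …●●●●●●[●]○○○○○○…
k=16  q0 h=28  …●●●●●●[○]○○○○○○…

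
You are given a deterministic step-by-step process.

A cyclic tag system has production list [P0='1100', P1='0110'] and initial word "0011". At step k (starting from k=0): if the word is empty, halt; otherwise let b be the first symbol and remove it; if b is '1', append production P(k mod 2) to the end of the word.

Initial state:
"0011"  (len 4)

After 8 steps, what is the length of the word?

12

gen 0: "0011"  (len 4)
gen 1: "011"  (len 3)
gen 2: "11"  (len 2)
gen 3: "11100"  (len 5)
gen 4: "11000110"  (len 8)
gen 5: "10001101100"  (len 11)
gen 6: "00011011000110"  (len 14)
gen 7: "0011011000110"  (len 13)
gen 8: "011011000110"  (len 12)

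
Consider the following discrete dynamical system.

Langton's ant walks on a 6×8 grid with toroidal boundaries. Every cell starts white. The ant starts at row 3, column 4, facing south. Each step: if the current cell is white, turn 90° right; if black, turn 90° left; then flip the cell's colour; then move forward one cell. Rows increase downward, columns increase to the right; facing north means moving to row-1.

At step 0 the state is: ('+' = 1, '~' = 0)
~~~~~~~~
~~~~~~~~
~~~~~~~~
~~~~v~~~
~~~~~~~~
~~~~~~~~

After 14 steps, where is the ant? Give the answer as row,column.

0) ~~~~~~~~
~~~~~~~~
~~~~~~~~
~~~~v~~~
~~~~~~~~
~~~~~~~~
1) ~~~~~~~~
~~~~~~~~
~~~~~~~~
~~~<+~~~
~~~~~~~~
~~~~~~~~
2) ~~~~~~~~
~~~~~~~~
~~~^~~~~
~~~++~~~
~~~~~~~~
~~~~~~~~
3) ~~~~~~~~
~~~~~~~~
~~~+>~~~
~~~++~~~
~~~~~~~~
~~~~~~~~
4) ~~~~~~~~
~~~~~~~~
~~~++~~~
~~~+v~~~
~~~~~~~~
~~~~~~~~
5) ~~~~~~~~
~~~~~~~~
~~~++~~~
~~~+~>~~
~~~~~~~~
~~~~~~~~
6) ~~~~~~~~
~~~~~~~~
~~~++~~~
~~~+~+~~
~~~~~v~~
~~~~~~~~
7) ~~~~~~~~
~~~~~~~~
~~~++~~~
~~~+~+~~
~~~~<+~~
~~~~~~~~
8) ~~~~~~~~
~~~~~~~~
~~~++~~~
~~~+^+~~
~~~~++~~
~~~~~~~~
9) ~~~~~~~~
~~~~~~~~
~~~++~~~
~~~++>~~
~~~~++~~
~~~~~~~~
10) ~~~~~~~~
~~~~~~~~
~~~++^~~
~~~++~~~
~~~~++~~
~~~~~~~~
11) ~~~~~~~~
~~~~~~~~
~~~+++>~
~~~++~~~
~~~~++~~
~~~~~~~~
12) ~~~~~~~~
~~~~~~~~
~~~++++~
~~~++~v~
~~~~++~~
~~~~~~~~
13) ~~~~~~~~
~~~~~~~~
~~~++++~
~~~++<+~
~~~~++~~
~~~~~~~~
14) ~~~~~~~~
~~~~~~~~
~~~++^+~
~~~++++~
~~~~++~~
~~~~~~~~

2,5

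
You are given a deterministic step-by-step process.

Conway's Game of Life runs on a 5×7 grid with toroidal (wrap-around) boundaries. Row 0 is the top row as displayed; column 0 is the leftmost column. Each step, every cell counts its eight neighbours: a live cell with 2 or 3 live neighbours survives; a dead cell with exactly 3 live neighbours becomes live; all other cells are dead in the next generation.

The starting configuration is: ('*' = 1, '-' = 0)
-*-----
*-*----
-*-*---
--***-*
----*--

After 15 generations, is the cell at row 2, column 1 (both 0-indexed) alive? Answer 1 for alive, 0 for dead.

0

k=0  -*-----
*-*----
-*-*---
--***-*
----*--
k=1  -*-----
*-*----
**--*--
--*-**-
--*-**-
k=2  -***---
*-*----
*-*-***
--*---*
-**-**-
k=3  *---*--
*---**-
*-*--*-
--*----
*---**-
k=4  **-*---
*--***-
---***-
---***-
-*-****
k=5  -*-----
**---*-
--*----
-------
-*----*
k=6  -**---*
***----
-*-----
-------
*------
k=7  --*---*
-------
***----
-------
**-----
k=8  **-----
*-*----
-*-----
--*----
**-----
k=9  --*---*
*-*----
-**----
*-*----
*-*----
k=10  *-**--*
*-**---
*-**---
*-**---
*-**--*
k=11  ----*--
*---*--
*---*-*
*---*--
----*--
k=12  ---***-
*--**-*
**-**-*
*--**-*
---***-
k=13  --*----
-*-----
-*-----
-*-----
--*----
k=14  -**----
-**----
***----
-**----
-**----
k=15  *--*---
---*---
*--*---
---*---
*--*---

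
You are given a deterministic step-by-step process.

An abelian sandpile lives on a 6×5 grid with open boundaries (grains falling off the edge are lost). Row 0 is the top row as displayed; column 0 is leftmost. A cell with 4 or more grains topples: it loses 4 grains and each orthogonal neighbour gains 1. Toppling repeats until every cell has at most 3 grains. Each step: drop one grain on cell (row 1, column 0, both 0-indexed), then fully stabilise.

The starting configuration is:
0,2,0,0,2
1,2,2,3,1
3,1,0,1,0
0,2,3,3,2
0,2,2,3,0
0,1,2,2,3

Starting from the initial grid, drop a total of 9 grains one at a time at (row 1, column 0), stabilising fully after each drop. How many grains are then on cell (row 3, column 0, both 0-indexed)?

k=0  0,2,0,0,2
1,2,2,3,1
3,1,0,1,0
0,2,3,3,2
0,2,2,3,0
0,1,2,2,3
k=1  0,2,0,0,2
2,2,2,3,1
3,1,0,1,0
0,2,3,3,2
0,2,2,3,0
0,1,2,2,3
k=2  0,2,0,0,2
3,2,2,3,1
3,1,0,1,0
0,2,3,3,2
0,2,2,3,0
0,1,2,2,3
k=3  1,2,0,0,2
1,3,2,3,1
0,2,0,1,0
1,2,3,3,2
0,2,2,3,0
0,1,2,2,3
k=4  1,2,0,0,2
2,3,2,3,1
0,2,0,1,0
1,2,3,3,2
0,2,2,3,0
0,1,2,2,3
k=5  1,2,0,0,2
3,3,2,3,1
0,2,0,1,0
1,2,3,3,2
0,2,2,3,0
0,1,2,2,3
k=6  2,3,0,0,2
1,0,3,3,1
1,3,0,1,0
1,2,3,3,2
0,2,2,3,0
0,1,2,2,3
k=7  2,3,0,0,2
2,0,3,3,1
1,3,0,1,0
1,2,3,3,2
0,2,2,3,0
0,1,2,2,3
k=8  2,3,0,0,2
3,0,3,3,1
1,3,0,1,0
1,2,3,3,2
0,2,2,3,0
0,1,2,2,3
k=9  3,3,0,0,2
0,1,3,3,1
2,3,0,1,0
1,2,3,3,2
0,2,2,3,0
0,1,2,2,3

1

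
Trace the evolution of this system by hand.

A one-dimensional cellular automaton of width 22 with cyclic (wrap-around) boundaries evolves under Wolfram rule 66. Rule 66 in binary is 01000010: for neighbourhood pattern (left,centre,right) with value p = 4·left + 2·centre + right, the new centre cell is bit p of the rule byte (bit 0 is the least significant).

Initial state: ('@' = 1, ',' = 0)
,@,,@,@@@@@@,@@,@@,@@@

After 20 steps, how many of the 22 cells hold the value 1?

[0] ,@,,@,@@@@@@,@@,@@,@@@
[1] ,,,@,,,,,,,@,,@,,@,,,@
[2] ,,@,,,,,,,@,,@,,@,,,@,
[3] ,@,,,,,,,@,,@,,@,,,@,,
[4] @,,,,,,,@,,@,,@,,,@,,,
[5] ,,,,,,,@,,@,,@,,,@,,,@
[6] ,,,,,,@,,@,,@,,,@,,,@,
[7] ,,,,,@,,@,,@,,,@,,,@,,
[8] ,,,,@,,@,,@,,,@,,,@,,,
[9] ,,,@,,@,,@,,,@,,,@,,,,
[10] ,,@,,@,,@,,,@,,,@,,,,,
[11] ,@,,@,,@,,,@,,,@,,,,,,
[12] @,,@,,@,,,@,,,@,,,,,,,
[13] ,,@,,@,,,@,,,@,,,,,,,@
[14] ,@,,@,,,@,,,@,,,,,,,@,
[15] @,,@,,,@,,,@,,,,,,,@,,
[16] ,,@,,,@,,,@,,,,,,,@,,@
[17] ,@,,,@,,,@,,,,,,,@,,@,
[18] @,,,@,,,@,,,,,,,@,,@,,
[19] ,,,@,,,@,,,,,,,@,,@,,@
[20] ,,@,,,@,,,,,,,@,,@,,@,

5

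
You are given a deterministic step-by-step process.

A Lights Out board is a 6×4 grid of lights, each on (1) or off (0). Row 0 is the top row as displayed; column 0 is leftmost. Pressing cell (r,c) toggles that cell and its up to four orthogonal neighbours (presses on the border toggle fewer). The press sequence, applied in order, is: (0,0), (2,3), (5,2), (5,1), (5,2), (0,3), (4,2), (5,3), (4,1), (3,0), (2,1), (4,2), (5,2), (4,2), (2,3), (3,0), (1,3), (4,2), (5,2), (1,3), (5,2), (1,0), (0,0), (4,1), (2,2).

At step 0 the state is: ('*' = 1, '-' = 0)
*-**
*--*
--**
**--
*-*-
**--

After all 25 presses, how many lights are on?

9

t=0: *-**
*--*
--**
**--
*-*-
**--
t=1: -***
---*
--**
**--
*-*-
**--
t=2: -***
----
----
**-*
*-*-
**--
t=3: -***
----
----
**-*
*---
*-**
t=4: -***
----
----
**-*
**--
-*-*
t=5: -***
----
----
**-*
***-
--*-
t=6: -*--
---*
----
**-*
***-
--*-
t=7: -*--
---*
----
****
*--*
----
t=8: -*--
---*
----
****
*---
--**
t=9: -*--
---*
----
*-**
-**-
-***
t=10: -*--
---*
*---
-***
***-
-***
t=11: -*--
-*-*
-**-
--**
***-
-***
t=12: -*--
-*-*
-**-
---*
*--*
-*-*
t=13: -*--
-*-*
-**-
---*
*-**
--*-
t=14: -*--
-*-*
-**-
--**
**--
----
t=15: -*--
-*--
-*-*
--*-
**--
----
t=16: -*--
-*--
**-*
***-
-*--
----
t=17: -*-*
-***
**--
***-
-*--
----
t=18: -*-*
-***
**--
**--
--**
--*-
t=19: -*-*
-***
**--
**--
---*
-*-*
t=20: -*--
-*--
**-*
**--
---*
-*-*
t=21: -*--
-*--
**-*
**--
--**
--*-
t=22: **--
*---
-*-*
**--
--**
--*-
t=23: ----
----
-*-*
**--
--**
--*-
t=24: ----
----
-*-*
*---
**-*
-**-
t=25: ----
--*-
--*-
*-*-
**-*
-**-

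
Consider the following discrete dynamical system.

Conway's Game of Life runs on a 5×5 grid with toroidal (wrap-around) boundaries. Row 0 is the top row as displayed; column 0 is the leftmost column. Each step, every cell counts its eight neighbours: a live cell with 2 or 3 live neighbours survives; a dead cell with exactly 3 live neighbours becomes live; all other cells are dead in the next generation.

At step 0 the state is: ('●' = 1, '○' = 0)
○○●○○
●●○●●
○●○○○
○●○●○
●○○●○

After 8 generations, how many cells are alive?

2

k=0  ○○●○○
●●○●●
○●○○○
○●○●○
●○○●○
k=1  ○○●○○
●●○●●
○●○●○
●●○○●
○●○●●
k=2  ○○○○○
●●○●●
○○○●○
○●○○○
○●○●●
k=3  ○●○○○
●○●●●
○●○●○
●○○●●
●○●○○
k=4  ○○○○○
●○○●●
○●○○○
●○○●○
●○●●○
k=5  ●●●○○
●○○○●
○●●●○
●○○●○
○●●●○
k=6  ○○○○○
○○○○●
○●●●○
●○○○○
○○○●○
k=7  ○○○○○
○○●●○
●●●●●
○●○●●
○○○○○
k=8  ○○○○○
●○○○○
○○○○○
○●○○○
○○○○○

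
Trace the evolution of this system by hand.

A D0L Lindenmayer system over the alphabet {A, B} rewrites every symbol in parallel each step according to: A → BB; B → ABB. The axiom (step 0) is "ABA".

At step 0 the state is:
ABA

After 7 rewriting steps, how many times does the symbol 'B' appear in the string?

gen 0: ABA
gen 1: BBABBBB
gen 2: ABBABBBBABBABBABBABB
gen 3: BBABBABBBBABBABBABBABBBBABBABBBBABBABBBBABBABBBBABBABB
gen 4: ABBABBBBABBABBBBABBABBABBABBBBABBABBBBABBABBBBABBABBBBABBA…ABBABBBBABBABBABBABBBBABBABBBBABBABBABBABBBBABBABBBBABBABB  (len 148)
gen 5: BBABBABBBBABBABBABBABBBBABBABBBBABBABBABBABBBBABBABBBBABBA…ABBABBBBABBABBABBABBBBABBABBBBABBABBABBABBBBABBABBBBABBABB  (len 404)
gen 6: ABBABBBBABBABBBBABBABBABBABBBBABBABBBBABBABBBBABBABBBBABBA…ABBABBBBABBABBABBABBBBABBABBBBABBABBABBABBBBABBABBBBABBABB  (len 1104)
gen 7: BBABBABBBBABBABBABBABBBBABBABBBBABBABBABBABBBBABBABBBBABBA…ABBABBBBABBABBABBABBBBABBABBBBABBABBABBABBBBABBABBBBABBABB  (len 3016)

2208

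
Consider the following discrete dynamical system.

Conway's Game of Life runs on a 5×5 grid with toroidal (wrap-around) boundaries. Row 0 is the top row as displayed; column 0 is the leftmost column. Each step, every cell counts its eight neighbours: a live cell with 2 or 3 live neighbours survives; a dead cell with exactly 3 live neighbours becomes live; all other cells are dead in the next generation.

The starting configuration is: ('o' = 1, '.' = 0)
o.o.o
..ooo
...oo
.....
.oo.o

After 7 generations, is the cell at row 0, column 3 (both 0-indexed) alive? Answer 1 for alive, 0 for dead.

k=0  o.o.o
..ooo
...oo
.....
.oo.o
k=1  .....
.oo..
..o.o
o.o.o
.oo.o
k=2  o..o.
.ooo.
..o.o
..o.o
.oo.o
k=3  o....
oo...
o...o
..o.o
.oo.o
k=4  ..o.o
.o...
...oo
..o.o
.oo.o
k=5  ..o..
o.o.o
o.ooo
.oo.o
.oo.o
k=6  ..o.o
o.o..
.....
.....
.....
k=7  .o.o.
.o.o.
.....
.....
.....

1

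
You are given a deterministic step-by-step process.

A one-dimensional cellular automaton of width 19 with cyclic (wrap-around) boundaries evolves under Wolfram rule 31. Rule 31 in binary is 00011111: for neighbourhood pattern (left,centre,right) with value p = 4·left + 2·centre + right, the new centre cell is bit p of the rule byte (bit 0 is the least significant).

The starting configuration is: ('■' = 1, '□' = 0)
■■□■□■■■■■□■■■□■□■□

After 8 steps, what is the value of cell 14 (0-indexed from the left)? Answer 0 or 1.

gen 0: ■■□■□■■■■■□■■■□■□■□
gen 1: ■□□■□■□□□□□■□□□■□■□
gen 2: ■■■■□■■■■■■■■■■■□■□
gen 3: ■□□□□■□□□□□□□□□□□■□
gen 4: ■■■■■■■■■■■■■■■■■■□
gen 5: ■□□□□□□□□□□□□□□□□□□
gen 6: ■■■■■■■■■■■■■■■■■■■
gen 7: □□□□□□□□□□□□□□□□□□□
gen 8: ■■■■■■■■■■■■■■■■■■■

1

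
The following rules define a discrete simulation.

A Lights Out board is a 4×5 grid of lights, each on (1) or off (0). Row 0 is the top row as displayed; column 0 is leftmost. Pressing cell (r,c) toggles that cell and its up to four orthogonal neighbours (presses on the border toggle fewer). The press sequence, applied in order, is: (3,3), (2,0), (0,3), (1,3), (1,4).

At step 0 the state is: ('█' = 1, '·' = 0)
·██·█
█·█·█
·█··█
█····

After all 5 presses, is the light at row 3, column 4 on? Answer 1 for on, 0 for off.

gen 0: ·██·█
█·█·█
·█··█
█····
gen 1: ·██·█
█·█·█
·█·██
█·███
gen 2: ·██·█
··█·█
█··██
··███
gen 3: ·█·█·
··███
█··██
··███
gen 4: ·█···
·····
█···█
··███
gen 5: ·█··█
···██
█····
··███

1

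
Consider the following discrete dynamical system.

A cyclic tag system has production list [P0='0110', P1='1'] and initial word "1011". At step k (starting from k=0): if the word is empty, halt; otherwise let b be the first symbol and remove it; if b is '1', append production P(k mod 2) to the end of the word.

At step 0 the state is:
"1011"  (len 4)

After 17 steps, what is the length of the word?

16

0) "1011"  (len 4)
1) "0110110"  (len 7)
2) "110110"  (len 6)
3) "101100110"  (len 9)
4) "011001101"  (len 9)
5) "11001101"  (len 8)
6) "10011011"  (len 8)
7) "00110110110"  (len 11)
8) "0110110110"  (len 10)
9) "110110110"  (len 9)
10) "101101101"  (len 9)
11) "011011010110"  (len 12)
12) "11011010110"  (len 11)
13) "10110101100110"  (len 14)
14) "01101011001101"  (len 14)
15) "1101011001101"  (len 13)
16) "1010110011011"  (len 13)
17) "0101100110110110"  (len 16)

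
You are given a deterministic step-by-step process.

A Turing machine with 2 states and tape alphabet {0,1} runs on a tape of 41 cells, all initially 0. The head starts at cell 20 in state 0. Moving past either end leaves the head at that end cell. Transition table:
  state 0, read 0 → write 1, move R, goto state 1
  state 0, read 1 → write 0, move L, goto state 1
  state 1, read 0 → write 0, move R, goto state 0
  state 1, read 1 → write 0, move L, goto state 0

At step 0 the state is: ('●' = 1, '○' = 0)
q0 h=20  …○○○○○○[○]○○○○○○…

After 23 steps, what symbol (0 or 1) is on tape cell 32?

t=0: q0 h=20  …○○○○○○[○]○○○○○○…
t=1: q1 h=21  …○○○○○●[○]○○○○○○…
t=2: q0 h=22  …○○○○●○[○]○○○○○○…
t=3: q1 h=23  …○○○●○●[○]○○○○○○…
t=4: q0 h=24  …○○●○●○[○]○○○○○○…
t=5: q1 h=25  …○●○●○●[○]○○○○○○…
t=6: q0 h=26  …●○●○●○[○]○○○○○○…
t=7: q1 h=27  …○●○●○●[○]○○○○○○…
t=8: q0 h=28  …●○●○●○[○]○○○○○○…
t=9: q1 h=29  …○●○●○●[○]○○○○○○…
t=10: q0 h=30  …●○●○●○[○]○○○○○○…
t=11: q1 h=31  …○●○●○●[○]○○○○○○…
t=12: q0 h=32  …●○●○●○[○]○○○○○○…
t=13: q1 h=33  …○●○●○●[○]○○○○○○…
t=14: q0 h=34  …●○●○●○[○]○○○○○○|
t=15: q1 h=35  …○●○●○●[○]○○○○○|
t=16: q0 h=36  …●○●○●○[○]○○○○|
t=17: q1 h=37  …○●○●○●[○]○○○|
t=18: q0 h=38  …●○●○●○[○]○○|
t=19: q1 h=39  …○●○●○●[○]○|
t=20: q0 h=40  …●○●○●○[○]|
t=21: q1 h=40  …●○●○●○[●]|
t=22: q0 h=39  …○●○●○●[○]○|
t=23: q1 h=40  …●○●○●●[○]|

1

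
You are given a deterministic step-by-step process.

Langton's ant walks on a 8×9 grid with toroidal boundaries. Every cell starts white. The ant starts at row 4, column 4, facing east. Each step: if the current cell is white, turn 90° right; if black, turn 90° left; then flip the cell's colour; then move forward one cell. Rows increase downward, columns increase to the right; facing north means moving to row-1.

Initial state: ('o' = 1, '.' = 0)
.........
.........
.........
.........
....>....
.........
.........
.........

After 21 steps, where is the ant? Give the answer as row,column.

1,2

[0] .........
.........
.........
.........
....>....
.........
.........
.........
[1] .........
.........
.........
.........
....o....
....v....
.........
.........
[2] .........
.........
.........
.........
....o....
...<o....
.........
.........
[3] .........
.........
.........
.........
...^o....
...oo....
.........
.........
[4] .........
.........
.........
.........
...o>....
...oo....
.........
.........
[5] .........
.........
.........
....^....
...o.....
...oo....
.........
.........
[6] .........
.........
.........
....o>...
...o.....
...oo....
.........
.........
[7] .........
.........
.........
....oo...
...o.v...
...oo....
.........
.........
[8] .........
.........
.........
....oo...
...o<o...
...oo....
.........
.........
[9] .........
.........
.........
....^o...
...ooo...
...oo....
.........
.........
[10] .........
.........
.........
...<.o...
...ooo...
...oo....
.........
.........
[11] .........
.........
...^.....
...o.o...
...ooo...
...oo....
.........
.........
[12] .........
.........
...o>....
...o.o...
...ooo...
...oo....
.........
.........
[13] .........
.........
...oo....
...ovo...
...ooo...
...oo....
.........
.........
[14] .........
.........
...oo....
...<oo...
...ooo...
...oo....
.........
.........
[15] .........
.........
...oo....
....oo...
...voo...
...oo....
.........
.........
[16] .........
.........
...oo....
....oo...
....>o...
...oo....
.........
.........
[17] .........
.........
...oo....
....^o...
.....o...
...oo....
.........
.........
[18] .........
.........
...oo....
...<.o...
.....o...
...oo....
.........
.........
[19] .........
.........
...^o....
...o.o...
.....o...
...oo....
.........
.........
[20] .........
.........
..<.o....
...o.o...
.....o...
...oo....
.........
.........
[21] .........
..^......
..o.o....
...o.o...
.....o...
...oo....
.........
.........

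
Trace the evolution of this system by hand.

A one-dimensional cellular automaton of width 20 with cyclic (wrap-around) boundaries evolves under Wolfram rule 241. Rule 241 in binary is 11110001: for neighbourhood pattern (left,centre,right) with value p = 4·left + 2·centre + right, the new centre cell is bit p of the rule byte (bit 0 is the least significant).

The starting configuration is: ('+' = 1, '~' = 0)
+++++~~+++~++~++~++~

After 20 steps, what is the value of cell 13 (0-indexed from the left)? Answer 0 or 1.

0

gen 0: +++++~~+++~++~++~++~
gen 1: ~+++++~~+++~++~++~++
gen 2: +~+++++~~+++~++~++~+
gen 3: ++~+++++~~+++~++~++~
gen 4: ~++~+++++~~+++~++~++
gen 5: +~++~+++++~~+++~++~+
gen 6: ++~++~+++++~~+++~++~
gen 7: ~++~++~+++++~~+++~++
gen 8: +~++~++~+++++~~+++~+
gen 9: ++~++~++~+++++~~+++~
gen 10: ~++~++~++~+++++~~+++
gen 11: +~++~++~++~+++++~~++
gen 12: ++~++~++~++~+++++~~+
gen 13: +++~++~++~++~+++++~~
gen 14: ~+++~++~++~++~+++++~
gen 15: ~~+++~++~++~++~+++++
gen 16: +~~+++~++~++~++~++++
gen 17: ++~~+++~++~++~++~+++
gen 18: +++~~+++~++~++~++~++
gen 19: ++++~~+++~++~++~++~+
gen 20: +++++~~+++~++~++~++~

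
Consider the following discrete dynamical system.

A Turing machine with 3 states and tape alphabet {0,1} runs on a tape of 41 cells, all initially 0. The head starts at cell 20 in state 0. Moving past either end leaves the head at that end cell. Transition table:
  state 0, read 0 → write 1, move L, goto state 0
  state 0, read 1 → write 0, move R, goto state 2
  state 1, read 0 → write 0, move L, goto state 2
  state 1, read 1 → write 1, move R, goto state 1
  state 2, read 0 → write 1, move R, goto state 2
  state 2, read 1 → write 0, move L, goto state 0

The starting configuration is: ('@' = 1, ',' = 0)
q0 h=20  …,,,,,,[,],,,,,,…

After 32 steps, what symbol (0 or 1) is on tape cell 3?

1

0) q0 h=20  …,,,,,,[,],,,,,,…
1) q0 h=19  …,,,,,,[,]@,,,,,…
2) q0 h=18  …,,,,,,[,]@@,,,,…
3) q0 h=17  …,,,,,,[,]@@@,,,…
4) q0 h=16  …,,,,,,[,]@@@@,,…
5) q0 h=15  …,,,,,,[,]@@@@@,…
6) q0 h=14  …,,,,,,[,]@@@@@@…
7) q0 h=13  …,,,,,,[,]@@@@@@…
8) q0 h=12  …,,,,,,[,]@@@@@@…
9) q0 h=11  …,,,,,,[,]@@@@@@…
10) q0 h=10  …,,,,,,[,]@@@@@@…
11) q0 h= 9  …,,,,,,[,]@@@@@@…
12) q0 h= 8  …,,,,,,[,]@@@@@@…
13) q0 h= 7  …,,,,,,[,]@@@@@@…
14) q0 h= 6  |,,,,,,[,]@@@@@@…
15) q0 h= 5  |,,,,,[,]@@@@@@…
16) q0 h= 4  |,,,,[,]@@@@@@…
17) q0 h= 3  |,,,[,]@@@@@@…
18) q0 h= 2  |,,[,]@@@@@@…
19) q0 h= 1  |,[,]@@@@@@…
20) q0 h= 0  |[,]@@@@@@…
21) q0 h= 0  |[@]@@@@@@…
22) q2 h= 1  |,[@]@@@@@@…
23) q0 h= 0  |[,],@@@@@…
24) q0 h= 0  |[@],@@@@@…
25) q2 h= 1  |,[,]@@@@@@…
26) q2 h= 2  |,@[@]@@@@@@…
27) q0 h= 1  |,[@],@@@@@…
28) q2 h= 2  |,,[,]@@@@@@…
29) q2 h= 3  |,,@[@]@@@@@@…
30) q0 h= 2  |,,[@],@@@@@…
31) q2 h= 3  |,,,[,]@@@@@@…
32) q2 h= 4  |,,,@[@]@@@@@@…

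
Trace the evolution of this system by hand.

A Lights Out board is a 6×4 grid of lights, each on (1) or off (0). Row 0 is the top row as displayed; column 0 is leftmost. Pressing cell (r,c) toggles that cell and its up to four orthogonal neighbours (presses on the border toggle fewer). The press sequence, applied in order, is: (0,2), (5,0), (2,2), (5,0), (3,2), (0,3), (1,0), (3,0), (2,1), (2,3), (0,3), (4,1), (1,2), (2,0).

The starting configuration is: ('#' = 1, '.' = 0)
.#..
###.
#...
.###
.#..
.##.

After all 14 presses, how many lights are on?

10

step 0: .#..
###.
#...
.###
.#..
.##.
step 1: ..##
##..
#...
.###
.#..
.##.
step 2: ..##
##..
#...
.###
##..
#.#.
step 3: ..##
###.
####
.#.#
##..
#.#.
step 4: ..##
###.
####
.#.#
.#..
.##.
step 5: ..##
###.
##.#
..#.
.##.
.##.
step 6: ....
####
##.#
..#.
.##.
.##.
step 7: #...
..##
.#.#
..#.
.##.
.##.
step 8: #...
..##
##.#
###.
###.
.##.
step 9: #...
.###
..##
#.#.
###.
.##.
step 10: #...
.##.
....
#.##
###.
.##.
step 11: #.##
.###
....
#.##
###.
.##.
step 12: #.##
.###
....
####
....
..#.
step 13: #..#
....
..#.
####
....
..#.
step 14: #..#
#...
###.
.###
....
..#.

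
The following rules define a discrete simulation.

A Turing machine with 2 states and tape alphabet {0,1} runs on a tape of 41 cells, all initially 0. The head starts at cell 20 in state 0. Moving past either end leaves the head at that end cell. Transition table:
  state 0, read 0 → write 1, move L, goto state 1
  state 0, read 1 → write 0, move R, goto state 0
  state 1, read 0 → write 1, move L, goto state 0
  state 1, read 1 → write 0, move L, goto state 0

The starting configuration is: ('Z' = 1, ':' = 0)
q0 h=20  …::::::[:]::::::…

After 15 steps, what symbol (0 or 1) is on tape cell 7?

step 0: q0 h=20  …::::::[:]::::::…
step 1: q1 h=19  …::::::[:]Z:::::…
step 2: q0 h=18  …::::::[:]ZZ::::…
step 3: q1 h=17  …::::::[:]ZZZ:::…
step 4: q0 h=16  …::::::[:]ZZZZ::…
step 5: q1 h=15  …::::::[:]ZZZZZ:…
step 6: q0 h=14  …::::::[:]ZZZZZZ…
step 7: q1 h=13  …::::::[:]ZZZZZZ…
step 8: q0 h=12  …::::::[:]ZZZZZZ…
step 9: q1 h=11  …::::::[:]ZZZZZZ…
step 10: q0 h=10  …::::::[:]ZZZZZZ…
step 11: q1 h= 9  …::::::[:]ZZZZZZ…
step 12: q0 h= 8  …::::::[:]ZZZZZZ…
step 13: q1 h= 7  …::::::[:]ZZZZZZ…
step 14: q0 h= 6  |::::::[:]ZZZZZZ…
step 15: q1 h= 5  |:::::[:]ZZZZZZ…

1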